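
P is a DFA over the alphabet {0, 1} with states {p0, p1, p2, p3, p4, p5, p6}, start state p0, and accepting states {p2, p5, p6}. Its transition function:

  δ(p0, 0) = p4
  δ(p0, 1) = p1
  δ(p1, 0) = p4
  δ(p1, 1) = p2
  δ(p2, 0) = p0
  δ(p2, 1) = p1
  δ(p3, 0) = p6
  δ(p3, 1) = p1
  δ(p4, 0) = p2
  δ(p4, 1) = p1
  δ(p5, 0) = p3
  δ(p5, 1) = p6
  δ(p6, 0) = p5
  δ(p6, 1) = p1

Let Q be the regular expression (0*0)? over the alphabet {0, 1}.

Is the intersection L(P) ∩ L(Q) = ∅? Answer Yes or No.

The string 00 is accepted by both P and Q.
Hence L(P) ∩ L(Q) ≠ ∅.

No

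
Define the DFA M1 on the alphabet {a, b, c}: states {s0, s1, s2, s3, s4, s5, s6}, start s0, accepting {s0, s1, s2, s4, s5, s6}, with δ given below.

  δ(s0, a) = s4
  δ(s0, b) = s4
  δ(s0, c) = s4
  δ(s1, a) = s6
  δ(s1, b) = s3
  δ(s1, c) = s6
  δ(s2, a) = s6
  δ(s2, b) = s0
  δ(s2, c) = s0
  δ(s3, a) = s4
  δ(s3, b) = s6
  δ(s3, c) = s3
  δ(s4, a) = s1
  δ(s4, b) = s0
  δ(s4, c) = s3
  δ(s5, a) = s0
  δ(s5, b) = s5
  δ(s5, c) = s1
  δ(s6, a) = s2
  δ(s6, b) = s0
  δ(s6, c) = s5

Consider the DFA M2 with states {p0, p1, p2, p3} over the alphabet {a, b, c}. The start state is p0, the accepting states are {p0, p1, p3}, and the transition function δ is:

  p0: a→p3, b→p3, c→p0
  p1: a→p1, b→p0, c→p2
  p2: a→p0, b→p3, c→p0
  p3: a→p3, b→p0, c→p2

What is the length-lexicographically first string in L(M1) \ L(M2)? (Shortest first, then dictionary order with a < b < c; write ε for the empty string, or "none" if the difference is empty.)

aac

The string aac is accepted by M1 but not by M2.
No shorter string lies in the difference, and aac is the lexicographically first length-3 string in L(M1) \ L(M2).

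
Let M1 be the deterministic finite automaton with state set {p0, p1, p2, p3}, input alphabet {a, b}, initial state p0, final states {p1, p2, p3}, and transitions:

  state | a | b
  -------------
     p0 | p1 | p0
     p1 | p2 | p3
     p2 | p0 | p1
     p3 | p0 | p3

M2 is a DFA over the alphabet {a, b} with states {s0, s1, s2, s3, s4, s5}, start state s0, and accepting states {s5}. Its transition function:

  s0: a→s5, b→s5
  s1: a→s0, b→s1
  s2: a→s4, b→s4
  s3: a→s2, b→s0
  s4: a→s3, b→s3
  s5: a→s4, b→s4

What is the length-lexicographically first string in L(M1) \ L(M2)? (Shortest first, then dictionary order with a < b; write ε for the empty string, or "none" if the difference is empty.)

aa

The string aa is accepted by M1 but not by M2.
No shorter string lies in the difference, and aa is the lexicographically first length-2 string in L(M1) \ L(M2).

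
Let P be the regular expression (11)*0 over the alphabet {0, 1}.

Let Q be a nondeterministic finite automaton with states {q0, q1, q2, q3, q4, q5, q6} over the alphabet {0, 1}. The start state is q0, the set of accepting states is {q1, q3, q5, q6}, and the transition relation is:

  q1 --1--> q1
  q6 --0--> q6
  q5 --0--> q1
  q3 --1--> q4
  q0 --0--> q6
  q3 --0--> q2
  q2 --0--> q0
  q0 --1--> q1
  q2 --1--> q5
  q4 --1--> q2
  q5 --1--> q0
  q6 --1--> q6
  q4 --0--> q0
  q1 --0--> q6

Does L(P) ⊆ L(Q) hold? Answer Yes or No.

Yes

Converting the expression P to a DFA (subset construction, then merging equivalent states) gives the minimal DFA with states {p0, p1, p2, p3}, start state p0, accepting states {p1} and transitions p0: 0→p1, 1→p2; p1: 0→p3, 1→p3; p2: 0→p3, 1→p0; p3: 0→p3, 1→p3.
Exploring the product automaton P × Q from the start pair (p0, q0), following both machines on each input symbol, reaches 5 state pairs: (p0, q0), (p1, q6), (p2, q1), (p3, q6), (p0, q1).
P accepts in {p1} and Q accepts in {q1, q3, q5, q6}. The reachable pairs whose P-component is accepting are (p1, q6); in each of them the Q-component is accepting too, so the product for L(P) \ L(Q) (P-component accepting, Q-component rejecting) has no reachable accepting pair and the difference is empty.
Hence every string in L(P) is also in L(Q).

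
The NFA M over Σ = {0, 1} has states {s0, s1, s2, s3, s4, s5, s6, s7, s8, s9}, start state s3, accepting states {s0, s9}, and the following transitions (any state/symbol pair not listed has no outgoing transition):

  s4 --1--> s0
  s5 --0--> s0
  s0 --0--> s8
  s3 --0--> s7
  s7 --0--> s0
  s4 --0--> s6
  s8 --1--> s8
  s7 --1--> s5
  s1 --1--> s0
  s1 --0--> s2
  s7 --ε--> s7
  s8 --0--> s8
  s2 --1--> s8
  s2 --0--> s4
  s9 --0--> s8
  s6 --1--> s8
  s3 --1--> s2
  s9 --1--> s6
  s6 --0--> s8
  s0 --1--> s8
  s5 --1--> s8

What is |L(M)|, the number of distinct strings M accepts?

The useful subgraph on states {s0, s2, s3, s4, s5, s7} is acyclic, so L(M) is finite; the longest accepting path visits 4 useful states, giving maximum string length 3.
Counting accepting paths from s3 by length: 1 of length 2, 2 of length 3. Total 3.

3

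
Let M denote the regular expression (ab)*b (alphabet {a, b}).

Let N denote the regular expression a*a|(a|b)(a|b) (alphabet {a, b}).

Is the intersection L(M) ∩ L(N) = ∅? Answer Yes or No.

Converting the expression M to a DFA (subset construction, then merging equivalent states) gives the minimal DFA with states {m0, m1, m2, m3}, start state m0, accepting states {m2} and transitions m0: a→m1, b→m2; m1: a→m3, b→m0; m2: a→m3, b→m3; m3: a→m3, b→m3.
Converting the expression N to a DFA (subset construction, then merging equivalent states) gives the minimal DFA with states {n0, n1, n2, n3, n4, n5}, start state n0, accepting states {n1, n3, n4} and transitions n0: a→n1, b→n2; n1: a→n3, b→n4; n2: a→n4, b→n4; n3: a→n3, b→n5; n4: a→n5, b→n5; n5: a→n5, b→n5.
Exploring the product automaton M × N from the start pair (m0, n0), following both machines on each input symbol, reaches 10 state pairs: (m0, n0), (m1, n1), (m2, n2), (m3, n3), (m0, n4), (m3, n4), (m3, n5), (m1, n5), (m2, n5), (m0, n5).
M accepts in {m2} and N accepts in {n1, n3, n4}; no reachable pair has both components accepting, so no string drives both machines to acceptance simultaneously and L(M) ∩ L(N) = ∅.
So no string is accepted by both, and the intersection is empty.

Yes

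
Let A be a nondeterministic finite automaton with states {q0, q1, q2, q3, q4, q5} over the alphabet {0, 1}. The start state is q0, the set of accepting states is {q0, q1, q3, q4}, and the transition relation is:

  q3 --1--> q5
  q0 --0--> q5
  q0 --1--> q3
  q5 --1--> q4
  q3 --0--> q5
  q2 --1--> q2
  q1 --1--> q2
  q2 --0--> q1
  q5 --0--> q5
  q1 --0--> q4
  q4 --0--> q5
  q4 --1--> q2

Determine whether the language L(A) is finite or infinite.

State q2 is reachable from the start and can reach an accepting state, and it lies on the cycle q2 → q1 → q2.
Traversing that cycle any number of times yields accepted strings of unbounded length, so the language is infinite.

infinite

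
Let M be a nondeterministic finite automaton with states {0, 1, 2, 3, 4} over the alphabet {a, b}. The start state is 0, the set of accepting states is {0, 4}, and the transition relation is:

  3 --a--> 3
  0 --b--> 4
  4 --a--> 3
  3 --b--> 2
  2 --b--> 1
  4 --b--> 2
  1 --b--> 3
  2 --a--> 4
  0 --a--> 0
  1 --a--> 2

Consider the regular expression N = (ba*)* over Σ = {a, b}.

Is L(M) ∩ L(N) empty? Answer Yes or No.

No

The empty string ε is accepted by both M and N.
Hence L(M) ∩ L(N) ≠ ∅.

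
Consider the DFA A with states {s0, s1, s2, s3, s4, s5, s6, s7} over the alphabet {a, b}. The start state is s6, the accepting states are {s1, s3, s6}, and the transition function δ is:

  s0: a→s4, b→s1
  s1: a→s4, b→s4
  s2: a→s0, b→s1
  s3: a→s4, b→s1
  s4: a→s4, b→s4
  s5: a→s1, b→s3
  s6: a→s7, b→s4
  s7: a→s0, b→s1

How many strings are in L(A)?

The useful subgraph on states {s0, s1, s6, s7} is acyclic, so L(A) is finite; the longest accepting path visits 4 useful states, giving maximum string length 3.
Counting accepting paths from s6 by length: 1 of length 0, 1 of length 2, 1 of length 3. Total 3.

3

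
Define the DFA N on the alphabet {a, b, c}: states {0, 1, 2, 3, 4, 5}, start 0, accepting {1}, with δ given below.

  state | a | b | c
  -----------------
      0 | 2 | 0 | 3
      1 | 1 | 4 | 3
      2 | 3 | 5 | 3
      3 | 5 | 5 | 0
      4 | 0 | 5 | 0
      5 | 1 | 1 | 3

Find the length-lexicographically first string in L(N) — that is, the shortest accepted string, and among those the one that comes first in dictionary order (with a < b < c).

A breadth-first search from 0 reaches an accepting state first via the path 0 → 2 → 5 → 1 on input aba.
No string of length < 3 is accepted (BFS exhausts all shorter strings without reaching an accepting state), and aba is the lexicographically least accepting string of length 3.

aba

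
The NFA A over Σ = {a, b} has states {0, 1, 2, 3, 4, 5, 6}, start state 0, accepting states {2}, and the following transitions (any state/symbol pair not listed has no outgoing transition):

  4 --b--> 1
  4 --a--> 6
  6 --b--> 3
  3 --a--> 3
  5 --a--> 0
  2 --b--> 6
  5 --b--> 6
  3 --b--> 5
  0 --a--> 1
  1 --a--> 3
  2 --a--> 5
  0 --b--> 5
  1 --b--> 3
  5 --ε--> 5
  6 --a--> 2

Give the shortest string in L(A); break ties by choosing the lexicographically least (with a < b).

bba

A breadth-first search from 0 reaches an accepting state first via the path 0 → 5 → 6 → 2 on input bba.
No string of length < 3 is accepted (BFS exhausts all shorter strings without reaching an accepting state), and bba is the lexicographically least accepting string of length 3.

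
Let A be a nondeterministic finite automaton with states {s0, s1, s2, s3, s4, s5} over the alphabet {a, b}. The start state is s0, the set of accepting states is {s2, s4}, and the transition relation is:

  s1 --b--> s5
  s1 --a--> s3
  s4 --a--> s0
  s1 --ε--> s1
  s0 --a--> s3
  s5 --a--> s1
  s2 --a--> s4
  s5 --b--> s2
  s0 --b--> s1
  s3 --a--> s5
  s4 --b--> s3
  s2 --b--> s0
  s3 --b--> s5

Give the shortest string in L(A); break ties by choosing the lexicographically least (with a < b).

A breadth-first search from s0 reaches an accepting state first via the path s0 → s3 → s5 → s2 on input aab.
No string of length < 3 is accepted (BFS exhausts all shorter strings without reaching an accepting state), and aab is the lexicographically least accepting string of length 3.

aab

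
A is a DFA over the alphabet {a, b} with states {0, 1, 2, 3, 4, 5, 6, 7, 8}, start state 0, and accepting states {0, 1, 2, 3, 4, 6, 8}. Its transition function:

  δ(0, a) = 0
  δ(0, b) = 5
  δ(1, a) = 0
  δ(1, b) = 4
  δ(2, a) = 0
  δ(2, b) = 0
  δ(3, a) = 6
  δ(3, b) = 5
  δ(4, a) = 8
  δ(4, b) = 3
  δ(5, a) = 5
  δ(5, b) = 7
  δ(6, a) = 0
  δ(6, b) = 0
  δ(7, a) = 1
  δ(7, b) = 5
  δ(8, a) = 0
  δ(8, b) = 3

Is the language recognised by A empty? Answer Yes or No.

The empty string ε is accepted: the run 0 ends in the accepting state 0.
Since at least one string is accepted, L(A) is not empty.

No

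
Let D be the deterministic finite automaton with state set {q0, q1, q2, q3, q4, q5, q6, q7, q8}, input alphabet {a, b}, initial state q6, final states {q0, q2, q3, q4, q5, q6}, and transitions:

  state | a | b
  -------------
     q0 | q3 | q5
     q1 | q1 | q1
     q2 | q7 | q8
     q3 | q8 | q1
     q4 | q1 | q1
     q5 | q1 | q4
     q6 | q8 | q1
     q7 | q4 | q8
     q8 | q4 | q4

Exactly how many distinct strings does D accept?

3

The useful subgraph on states {q4, q6, q8} is acyclic, so L(D) is finite; the longest accepting path visits 3 useful states, giving maximum string length 2.
Counting accepting paths from q6 by length: 1 of length 0, 2 of length 2. Total 3.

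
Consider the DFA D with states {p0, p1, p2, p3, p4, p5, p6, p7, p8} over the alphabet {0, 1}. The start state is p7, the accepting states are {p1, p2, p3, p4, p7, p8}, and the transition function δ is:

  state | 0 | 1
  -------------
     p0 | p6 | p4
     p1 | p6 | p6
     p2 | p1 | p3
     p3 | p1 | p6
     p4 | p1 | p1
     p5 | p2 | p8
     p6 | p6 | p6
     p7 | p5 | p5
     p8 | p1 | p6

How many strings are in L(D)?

13

The useful subgraph on states {p1, p2, p3, p5, p7, p8} is acyclic, so L(D) is finite; the longest accepting path visits 5 useful states, giving maximum string length 4.
Counting accepting paths from p7 by length: 1 of length 0, 4 of length 2, 6 of length 3, 2 of length 4. Total 13.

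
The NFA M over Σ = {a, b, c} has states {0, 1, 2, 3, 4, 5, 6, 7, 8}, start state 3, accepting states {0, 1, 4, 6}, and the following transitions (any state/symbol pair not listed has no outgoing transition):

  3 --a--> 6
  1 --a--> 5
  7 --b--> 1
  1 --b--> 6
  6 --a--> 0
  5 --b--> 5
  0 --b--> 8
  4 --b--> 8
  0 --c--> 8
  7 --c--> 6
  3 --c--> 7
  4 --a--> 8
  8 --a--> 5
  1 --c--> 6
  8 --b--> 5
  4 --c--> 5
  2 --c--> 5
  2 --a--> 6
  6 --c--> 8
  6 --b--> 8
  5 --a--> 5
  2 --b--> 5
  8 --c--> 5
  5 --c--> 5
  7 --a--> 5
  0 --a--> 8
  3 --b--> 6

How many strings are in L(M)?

The useful subgraph on states {0, 1, 3, 6, 7} is acyclic, so L(M) is finite; the longest accepting path visits 5 useful states, giving maximum string length 4.
Counting accepting paths from 3 by length: 2 of length 1, 4 of length 2, 3 of length 3, 2 of length 4. Total 11.

11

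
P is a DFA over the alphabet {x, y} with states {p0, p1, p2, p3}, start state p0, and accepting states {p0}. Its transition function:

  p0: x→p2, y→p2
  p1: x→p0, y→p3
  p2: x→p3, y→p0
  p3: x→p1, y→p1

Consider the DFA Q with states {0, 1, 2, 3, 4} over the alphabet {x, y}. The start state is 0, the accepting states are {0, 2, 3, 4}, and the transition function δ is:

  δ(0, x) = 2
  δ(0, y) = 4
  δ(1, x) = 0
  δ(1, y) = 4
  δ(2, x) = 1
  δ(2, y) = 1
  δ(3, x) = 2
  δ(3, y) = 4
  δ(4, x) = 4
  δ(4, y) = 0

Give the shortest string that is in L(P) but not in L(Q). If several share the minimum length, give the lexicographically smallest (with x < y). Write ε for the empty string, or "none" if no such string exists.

The string xy is accepted by P but not by Q.
No shorter string lies in the difference, and xy is the lexicographically first length-2 string in L(P) \ L(Q).

xy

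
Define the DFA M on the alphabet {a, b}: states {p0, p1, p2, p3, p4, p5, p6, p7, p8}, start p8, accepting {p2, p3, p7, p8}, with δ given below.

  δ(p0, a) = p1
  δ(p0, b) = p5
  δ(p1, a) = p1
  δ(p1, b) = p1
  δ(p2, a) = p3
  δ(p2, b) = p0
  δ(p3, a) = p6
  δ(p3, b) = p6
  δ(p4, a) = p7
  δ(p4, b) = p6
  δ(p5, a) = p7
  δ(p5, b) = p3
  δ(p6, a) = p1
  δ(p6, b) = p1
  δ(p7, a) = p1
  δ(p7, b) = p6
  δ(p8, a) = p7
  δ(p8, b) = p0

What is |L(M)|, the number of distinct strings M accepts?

4

The useful subgraph on states {p0, p3, p5, p7, p8} is acyclic, so L(M) is finite; the longest accepting path visits 4 useful states, giving maximum string length 3.
Counting accepting paths from p8 by length: 1 of length 0, 1 of length 1, 2 of length 3. Total 4.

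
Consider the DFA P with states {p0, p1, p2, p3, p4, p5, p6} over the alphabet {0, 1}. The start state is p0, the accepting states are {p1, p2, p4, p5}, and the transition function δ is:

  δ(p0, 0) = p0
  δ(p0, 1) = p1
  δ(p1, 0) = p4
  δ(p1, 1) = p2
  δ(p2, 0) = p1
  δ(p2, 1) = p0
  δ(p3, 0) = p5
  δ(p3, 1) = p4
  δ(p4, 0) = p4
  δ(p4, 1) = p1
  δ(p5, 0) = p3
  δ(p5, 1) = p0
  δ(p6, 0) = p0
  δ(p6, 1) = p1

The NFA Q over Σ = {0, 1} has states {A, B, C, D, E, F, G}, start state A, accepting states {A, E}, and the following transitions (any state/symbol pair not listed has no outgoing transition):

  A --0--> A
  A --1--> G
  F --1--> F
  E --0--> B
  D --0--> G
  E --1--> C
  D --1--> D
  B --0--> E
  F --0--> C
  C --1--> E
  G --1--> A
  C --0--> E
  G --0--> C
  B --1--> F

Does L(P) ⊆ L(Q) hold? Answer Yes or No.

The string 1 is in L(P) but not in L(Q).
So L(P) ⊄ L(Q).

No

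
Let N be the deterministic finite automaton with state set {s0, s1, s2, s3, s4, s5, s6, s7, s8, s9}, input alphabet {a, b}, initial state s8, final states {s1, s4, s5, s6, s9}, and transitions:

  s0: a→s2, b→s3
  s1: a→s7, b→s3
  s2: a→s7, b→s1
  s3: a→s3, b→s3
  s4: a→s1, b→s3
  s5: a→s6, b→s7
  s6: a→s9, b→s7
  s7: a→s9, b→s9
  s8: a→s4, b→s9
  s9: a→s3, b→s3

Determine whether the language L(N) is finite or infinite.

The useful states (reachable from s8 and able to reach an accepting state) are {s1, s4, s7, s8, s9}.
Restricted to these states the transition graph has no cycle, so every accepting path has bounded length and L is finite.

finite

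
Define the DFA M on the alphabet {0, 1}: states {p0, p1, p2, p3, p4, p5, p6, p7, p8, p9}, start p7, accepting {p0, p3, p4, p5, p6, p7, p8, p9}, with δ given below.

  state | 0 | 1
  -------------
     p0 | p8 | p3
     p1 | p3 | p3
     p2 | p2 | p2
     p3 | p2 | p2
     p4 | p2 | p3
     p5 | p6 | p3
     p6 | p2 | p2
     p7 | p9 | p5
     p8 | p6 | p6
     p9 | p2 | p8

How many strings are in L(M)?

The useful subgraph on states {p3, p5, p6, p7, p8, p9} is acyclic, so L(M) is finite; the longest accepting path visits 4 useful states, giving maximum string length 3.
Counting accepting paths from p7 by length: 1 of length 0, 2 of length 1, 3 of length 2, 2 of length 3. Total 8.

8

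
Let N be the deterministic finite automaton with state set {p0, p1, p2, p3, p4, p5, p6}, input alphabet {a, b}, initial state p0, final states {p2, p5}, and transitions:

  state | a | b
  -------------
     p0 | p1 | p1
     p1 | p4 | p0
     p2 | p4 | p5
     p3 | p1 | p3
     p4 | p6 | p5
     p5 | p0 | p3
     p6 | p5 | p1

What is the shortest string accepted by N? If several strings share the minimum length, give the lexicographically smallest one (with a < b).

aab

A breadth-first search from p0 reaches an accepting state first via the path p0 → p1 → p4 → p5 on input aab.
No string of length < 3 is accepted (BFS exhausts all shorter strings without reaching an accepting state), and aab is the lexicographically least accepting string of length 3.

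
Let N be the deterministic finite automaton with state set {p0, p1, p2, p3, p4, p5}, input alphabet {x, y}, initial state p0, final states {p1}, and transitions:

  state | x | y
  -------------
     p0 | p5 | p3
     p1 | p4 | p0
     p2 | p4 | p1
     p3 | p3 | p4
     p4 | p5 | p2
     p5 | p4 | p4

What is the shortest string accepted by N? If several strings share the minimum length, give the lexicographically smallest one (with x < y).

xxyy

A breadth-first search from p0 reaches an accepting state first via the path p0 → p5 → p4 → p2 → p1 on input xxyy.
No string of length < 4 is accepted (BFS exhausts all shorter strings without reaching an accepting state), and xxyy is the lexicographically least accepting string of length 4.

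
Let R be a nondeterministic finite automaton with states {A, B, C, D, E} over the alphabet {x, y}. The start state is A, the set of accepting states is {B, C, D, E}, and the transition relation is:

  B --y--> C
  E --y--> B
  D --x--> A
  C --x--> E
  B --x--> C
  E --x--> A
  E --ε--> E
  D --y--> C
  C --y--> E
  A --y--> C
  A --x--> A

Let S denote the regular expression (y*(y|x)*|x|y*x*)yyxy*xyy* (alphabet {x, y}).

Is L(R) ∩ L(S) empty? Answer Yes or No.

The string yyxxy is accepted by both R and S.
Hence L(R) ∩ L(S) ≠ ∅.

No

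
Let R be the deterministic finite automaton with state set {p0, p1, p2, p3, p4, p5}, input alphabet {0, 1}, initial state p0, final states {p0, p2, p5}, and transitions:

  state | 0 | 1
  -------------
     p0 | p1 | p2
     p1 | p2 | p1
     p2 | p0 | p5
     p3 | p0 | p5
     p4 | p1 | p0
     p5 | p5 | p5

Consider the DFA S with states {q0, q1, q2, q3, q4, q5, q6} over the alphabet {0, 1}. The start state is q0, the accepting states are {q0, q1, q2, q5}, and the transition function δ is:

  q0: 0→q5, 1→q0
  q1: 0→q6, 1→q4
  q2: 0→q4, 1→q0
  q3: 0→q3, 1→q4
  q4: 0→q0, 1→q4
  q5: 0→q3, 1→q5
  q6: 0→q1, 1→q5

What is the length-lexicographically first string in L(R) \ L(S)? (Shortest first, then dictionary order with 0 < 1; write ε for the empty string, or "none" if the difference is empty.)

The string 00 is accepted by R but not by S.
No shorter string lies in the difference, and 00 is the lexicographically first length-2 string in L(R) \ L(S).

00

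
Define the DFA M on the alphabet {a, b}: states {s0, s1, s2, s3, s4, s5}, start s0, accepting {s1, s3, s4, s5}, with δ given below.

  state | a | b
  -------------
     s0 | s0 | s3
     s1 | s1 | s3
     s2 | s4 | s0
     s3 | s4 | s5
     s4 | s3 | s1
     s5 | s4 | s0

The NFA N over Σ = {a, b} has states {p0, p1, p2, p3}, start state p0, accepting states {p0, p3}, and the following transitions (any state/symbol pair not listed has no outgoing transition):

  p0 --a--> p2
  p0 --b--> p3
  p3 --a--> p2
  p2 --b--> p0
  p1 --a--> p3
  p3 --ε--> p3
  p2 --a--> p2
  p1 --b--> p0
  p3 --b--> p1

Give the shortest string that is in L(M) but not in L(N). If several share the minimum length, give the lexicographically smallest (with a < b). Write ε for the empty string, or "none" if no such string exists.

The string ba is accepted by M but not by N.
No shorter string lies in the difference, and ba is the lexicographically first length-2 string in L(M) \ L(N).

ba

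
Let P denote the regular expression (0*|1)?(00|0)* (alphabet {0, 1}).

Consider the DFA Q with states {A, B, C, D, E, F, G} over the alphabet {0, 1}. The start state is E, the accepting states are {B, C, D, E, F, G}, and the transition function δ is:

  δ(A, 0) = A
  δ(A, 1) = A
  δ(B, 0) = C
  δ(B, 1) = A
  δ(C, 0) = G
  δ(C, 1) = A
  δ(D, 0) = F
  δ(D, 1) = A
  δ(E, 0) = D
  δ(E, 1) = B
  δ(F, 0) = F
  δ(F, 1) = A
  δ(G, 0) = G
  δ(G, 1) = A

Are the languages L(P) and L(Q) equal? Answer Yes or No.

Converting the expression P to a DFA (subset construction, then merging equivalent states) gives the minimal DFA with states {p0, p1, p2}, start state p0, accepting states {p0, p1} and transitions p0: 0→p1, 1→p1; p1: 0→p1, 1→p2; p2: 0→p2, 1→p2.
Exploring the product automaton P × Q from the start pair (p0, E), following both machines on each input symbol, reaches 7 state pairs: (p0, E), (p1, D), (p1, B), (p1, F), (p2, A), (p1, C), (p1, G).
P accepts in {p0, p1} and Q accepts in {B, C, D, E, F, G}. In every reachable pair the two components are either both accepting — (p0, E), (p1, D), (p1, B), (p1, F), (p1, C), (p1, G) — or both non-accepting, so no string is accepted by exactly one of the machines: L(P) \ L(Q) and L(Q) \ L(P) are both empty.
Hence every string is accepted by P iff it is accepted by Q, and the two languages coincide.

Yes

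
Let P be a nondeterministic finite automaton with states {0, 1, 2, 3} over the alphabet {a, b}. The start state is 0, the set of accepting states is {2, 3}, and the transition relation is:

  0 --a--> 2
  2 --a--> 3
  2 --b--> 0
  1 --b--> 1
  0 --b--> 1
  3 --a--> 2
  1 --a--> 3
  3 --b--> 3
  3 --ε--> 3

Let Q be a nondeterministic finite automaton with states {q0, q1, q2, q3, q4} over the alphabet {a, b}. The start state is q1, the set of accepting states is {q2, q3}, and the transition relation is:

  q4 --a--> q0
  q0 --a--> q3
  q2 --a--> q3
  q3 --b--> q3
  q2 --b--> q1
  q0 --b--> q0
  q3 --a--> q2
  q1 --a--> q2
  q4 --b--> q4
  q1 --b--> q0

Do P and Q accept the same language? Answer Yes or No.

Exploring the product automaton P × Q from the start pair (0, q1), following both machines on each input symbol, reaches 4 state pairs: (0, q1), (2, q2), (1, q0), (3, q3).
P accepts in {2, 3} and Q accepts in {q2, q3}. In every reachable pair the two components are either both accepting — (2, q2), (3, q3) — or both non-accepting, so no string is accepted by exactly one of the machines: L(P) \ L(Q) and L(Q) \ L(P) are both empty.
Hence every string is accepted by P iff it is accepted by Q, and the two languages coincide.

Yes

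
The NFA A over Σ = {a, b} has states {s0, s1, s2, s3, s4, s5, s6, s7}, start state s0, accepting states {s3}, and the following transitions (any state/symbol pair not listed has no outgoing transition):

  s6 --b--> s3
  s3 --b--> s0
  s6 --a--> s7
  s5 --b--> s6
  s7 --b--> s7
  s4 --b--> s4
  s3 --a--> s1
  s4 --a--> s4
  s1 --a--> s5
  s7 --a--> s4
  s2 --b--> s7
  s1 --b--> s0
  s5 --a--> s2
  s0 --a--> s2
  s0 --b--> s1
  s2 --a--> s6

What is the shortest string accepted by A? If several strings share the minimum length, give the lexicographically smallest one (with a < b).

aab

A breadth-first search from s0 reaches an accepting state first via the path s0 → s2 → s6 → s3 on input aab.
No string of length < 3 is accepted (BFS exhausts all shorter strings without reaching an accepting state), and aab is the lexicographically least accepting string of length 3.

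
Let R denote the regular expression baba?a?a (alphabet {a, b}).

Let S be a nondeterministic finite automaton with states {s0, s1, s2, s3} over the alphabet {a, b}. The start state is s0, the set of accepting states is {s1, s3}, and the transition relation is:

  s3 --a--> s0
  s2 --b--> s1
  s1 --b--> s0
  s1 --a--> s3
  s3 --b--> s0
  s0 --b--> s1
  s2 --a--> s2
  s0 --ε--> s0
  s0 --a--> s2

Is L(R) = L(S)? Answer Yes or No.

No

The string baba is accepted by R but rejected by S.
So L(R) ≠ L(S).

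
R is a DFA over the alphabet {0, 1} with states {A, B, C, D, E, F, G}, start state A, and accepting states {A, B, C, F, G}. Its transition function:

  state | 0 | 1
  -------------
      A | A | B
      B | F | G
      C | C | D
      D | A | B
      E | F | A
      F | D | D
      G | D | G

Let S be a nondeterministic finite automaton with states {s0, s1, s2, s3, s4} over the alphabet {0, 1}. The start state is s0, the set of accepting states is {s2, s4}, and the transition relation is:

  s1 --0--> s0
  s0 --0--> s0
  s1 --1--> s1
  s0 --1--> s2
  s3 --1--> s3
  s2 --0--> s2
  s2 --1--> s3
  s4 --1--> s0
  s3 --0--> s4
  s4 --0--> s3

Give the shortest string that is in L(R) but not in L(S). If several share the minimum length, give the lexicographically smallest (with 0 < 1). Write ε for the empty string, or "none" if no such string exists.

The empty string ε is accepted by R but not by S.
Since ε is the unique shortest string, it is the required witness.

ε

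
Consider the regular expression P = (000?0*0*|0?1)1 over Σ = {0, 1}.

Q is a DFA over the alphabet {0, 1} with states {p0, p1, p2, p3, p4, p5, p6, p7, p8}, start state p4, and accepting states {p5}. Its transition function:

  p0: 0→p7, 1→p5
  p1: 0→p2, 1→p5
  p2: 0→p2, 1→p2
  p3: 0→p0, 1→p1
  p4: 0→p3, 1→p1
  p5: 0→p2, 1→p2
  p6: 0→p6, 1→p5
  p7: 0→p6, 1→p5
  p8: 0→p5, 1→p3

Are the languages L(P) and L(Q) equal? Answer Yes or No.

Yes

Converting the expression P to a DFA (subset construction, then merging equivalent states) gives the minimal DFA with states {r0, r1, r2, r3, r4, r5}, start state r0, accepting states {r5} and transitions r0: 0→r1, 1→r2; r1: 0→r3, 1→r2; r2: 0→r4, 1→r5; r3: 0→r3, 1→r5; r4: 0→r4, 1→r4; r5: 0→r4, 1→r4.
Exploring the product automaton P × Q from the start pair (r0, p4), following both machines on each input symbol, reaches 8 state pairs: (r0, p4), (r1, p3), (r2, p1), (r3, p0), (r4, p2), (r5, p5), (r3, p7), (r3, p6).
P accepts in {r5} and Q accepts in {p5}. In every reachable pair the two components are either both accepting — (r5, p5) — or both non-accepting, so no string is accepted by exactly one of the machines: L(P) \ L(Q) and L(Q) \ L(P) are both empty.
Hence every string is accepted by P iff it is accepted by Q, and the two languages coincide.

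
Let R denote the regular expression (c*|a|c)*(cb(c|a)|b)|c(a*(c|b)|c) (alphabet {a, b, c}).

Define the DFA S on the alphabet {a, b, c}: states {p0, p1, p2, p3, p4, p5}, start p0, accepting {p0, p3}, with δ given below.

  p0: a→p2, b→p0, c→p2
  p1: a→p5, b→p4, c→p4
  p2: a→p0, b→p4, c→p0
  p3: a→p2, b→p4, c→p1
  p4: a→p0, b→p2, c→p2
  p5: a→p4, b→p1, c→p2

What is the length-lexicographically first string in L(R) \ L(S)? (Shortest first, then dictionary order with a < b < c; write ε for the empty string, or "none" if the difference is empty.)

The string ab is accepted by R but not by S.
No shorter string lies in the difference, and ab is the lexicographically first length-2 string in L(R) \ L(S).

ab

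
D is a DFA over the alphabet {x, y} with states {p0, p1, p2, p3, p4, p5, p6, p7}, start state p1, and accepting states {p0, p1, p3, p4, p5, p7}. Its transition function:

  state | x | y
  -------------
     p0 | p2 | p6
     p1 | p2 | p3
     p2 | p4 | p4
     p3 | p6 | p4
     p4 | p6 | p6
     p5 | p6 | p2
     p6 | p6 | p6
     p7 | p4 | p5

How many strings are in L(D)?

5

The useful subgraph on states {p1, p2, p3, p4} is acyclic, so L(D) is finite; the longest accepting path visits 3 useful states, giving maximum string length 2.
Counting accepting paths from p1 by length: 1 of length 0, 1 of length 1, 3 of length 2. Total 5.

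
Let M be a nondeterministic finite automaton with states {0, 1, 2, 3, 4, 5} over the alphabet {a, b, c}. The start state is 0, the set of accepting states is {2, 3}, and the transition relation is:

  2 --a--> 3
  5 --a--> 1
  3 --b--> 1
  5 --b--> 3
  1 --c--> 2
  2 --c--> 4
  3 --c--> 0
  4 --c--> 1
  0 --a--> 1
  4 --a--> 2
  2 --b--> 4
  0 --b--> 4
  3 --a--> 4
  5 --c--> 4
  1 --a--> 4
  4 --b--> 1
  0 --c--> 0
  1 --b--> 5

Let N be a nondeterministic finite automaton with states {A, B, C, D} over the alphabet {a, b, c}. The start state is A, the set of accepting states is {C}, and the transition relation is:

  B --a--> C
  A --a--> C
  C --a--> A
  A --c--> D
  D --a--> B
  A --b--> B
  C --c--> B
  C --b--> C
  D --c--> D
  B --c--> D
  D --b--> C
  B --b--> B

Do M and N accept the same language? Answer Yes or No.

The string ac is accepted by M but rejected by N.
So L(M) ≠ L(N).

No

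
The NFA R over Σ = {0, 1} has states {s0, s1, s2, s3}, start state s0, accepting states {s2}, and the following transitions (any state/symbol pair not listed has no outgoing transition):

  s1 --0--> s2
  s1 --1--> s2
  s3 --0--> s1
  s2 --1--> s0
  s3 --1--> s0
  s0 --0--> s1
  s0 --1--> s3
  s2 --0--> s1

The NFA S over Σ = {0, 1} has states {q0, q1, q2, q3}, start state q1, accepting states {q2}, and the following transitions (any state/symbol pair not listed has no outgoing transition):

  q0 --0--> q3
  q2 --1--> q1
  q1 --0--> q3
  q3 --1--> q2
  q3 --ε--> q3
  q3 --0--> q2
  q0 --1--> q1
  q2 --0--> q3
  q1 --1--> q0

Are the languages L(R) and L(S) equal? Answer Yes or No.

Yes

Exploring the product automaton R × S from the start pair (s0, q1), following both machines on each input symbol, reaches 4 state pairs: (s0, q1), (s1, q3), (s3, q0), (s2, q2).
R accepts in {s2} and S accepts in {q2}. In every reachable pair the two components are either both accepting — (s2, q2) — or both non-accepting, so no string is accepted by exactly one of the machines: L(R) \ L(S) and L(S) \ L(R) are both empty.
Hence every string is accepted by R iff it is accepted by S, and the two languages coincide.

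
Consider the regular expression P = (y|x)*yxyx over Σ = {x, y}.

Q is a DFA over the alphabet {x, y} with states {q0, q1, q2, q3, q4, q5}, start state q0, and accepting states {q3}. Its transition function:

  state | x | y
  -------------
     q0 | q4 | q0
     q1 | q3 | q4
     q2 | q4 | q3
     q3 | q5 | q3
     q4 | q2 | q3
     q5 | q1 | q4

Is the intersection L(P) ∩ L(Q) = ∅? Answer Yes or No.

Converting the expression P to a DFA (subset construction, then merging equivalent states) gives the minimal DFA with states {p0, p1, p2, p3, p4}, start state p0, accepting states {p4} and transitions p0: x→p0, y→p1; p1: x→p2, y→p1; p2: x→p0, y→p3; p3: x→p4, y→p1; p4: x→p0, y→p3.
Exploring the product automaton P × Q from the start pair (p0, q0), following both machines on each input symbol, reaches 16 state pairs: (p0, q0), (p0, q4), (p1, q0), (p0, q2), (p1, q3), (p2, q4), (p2, q5), (p3, q3), (p0, q1), (p3, q4), (p4, q5), (p0, q3), (p1, q4), (p4, q2), (p0, q5), (p2, q2).
P accepts in {p4} and Q accepts in {q3}; no reachable pair has both components accepting, so no string drives both machines to acceptance simultaneously and L(P) ∩ L(Q) = ∅.
So no string is accepted by both, and the intersection is empty.

Yes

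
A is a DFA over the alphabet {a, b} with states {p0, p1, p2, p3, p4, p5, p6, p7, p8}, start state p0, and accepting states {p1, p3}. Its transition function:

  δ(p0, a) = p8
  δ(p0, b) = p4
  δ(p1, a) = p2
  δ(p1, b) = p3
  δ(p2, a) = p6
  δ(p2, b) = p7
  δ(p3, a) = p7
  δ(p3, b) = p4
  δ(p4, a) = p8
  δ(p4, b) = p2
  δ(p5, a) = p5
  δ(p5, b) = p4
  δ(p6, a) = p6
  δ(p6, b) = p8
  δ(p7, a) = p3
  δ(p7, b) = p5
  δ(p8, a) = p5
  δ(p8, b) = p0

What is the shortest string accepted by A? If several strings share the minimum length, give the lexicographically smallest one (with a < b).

bbba

A breadth-first search from p0 reaches an accepting state first via the path p0 → p4 → p2 → p7 → p3 on input bbba.
No string of length < 4 is accepted (BFS exhausts all shorter strings without reaching an accepting state), and bbba is the lexicographically least accepting string of length 4.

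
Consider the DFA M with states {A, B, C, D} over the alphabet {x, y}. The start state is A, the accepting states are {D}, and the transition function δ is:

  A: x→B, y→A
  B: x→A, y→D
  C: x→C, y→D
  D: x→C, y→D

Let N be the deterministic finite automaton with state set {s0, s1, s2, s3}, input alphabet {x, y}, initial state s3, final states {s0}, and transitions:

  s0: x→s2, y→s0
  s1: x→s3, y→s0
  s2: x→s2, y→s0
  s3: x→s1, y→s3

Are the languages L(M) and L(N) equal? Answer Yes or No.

Yes

Exploring the product automaton M × N from the start pair (A, s3), following both machines on each input symbol, reaches 4 state pairs: (A, s3), (B, s1), (D, s0), (C, s2).
M accepts in {D} and N accepts in {s0}. In every reachable pair the two components are either both accepting — (D, s0) — or both non-accepting, so no string is accepted by exactly one of the machines: L(M) \ L(N) and L(N) \ L(M) are both empty.
Hence every string is accepted by M iff it is accepted by N, and the two languages coincide.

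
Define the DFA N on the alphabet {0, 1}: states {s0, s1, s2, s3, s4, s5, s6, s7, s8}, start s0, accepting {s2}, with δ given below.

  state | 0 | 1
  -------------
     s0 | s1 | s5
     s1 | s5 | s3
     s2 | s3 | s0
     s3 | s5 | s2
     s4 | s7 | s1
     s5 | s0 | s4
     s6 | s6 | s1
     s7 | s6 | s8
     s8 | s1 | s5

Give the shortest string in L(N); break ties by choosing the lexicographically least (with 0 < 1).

011

A breadth-first search from s0 reaches an accepting state first via the path s0 → s1 → s3 → s2 on input 011.
No string of length < 3 is accepted (BFS exhausts all shorter strings without reaching an accepting state), and 011 is the lexicographically least accepting string of length 3.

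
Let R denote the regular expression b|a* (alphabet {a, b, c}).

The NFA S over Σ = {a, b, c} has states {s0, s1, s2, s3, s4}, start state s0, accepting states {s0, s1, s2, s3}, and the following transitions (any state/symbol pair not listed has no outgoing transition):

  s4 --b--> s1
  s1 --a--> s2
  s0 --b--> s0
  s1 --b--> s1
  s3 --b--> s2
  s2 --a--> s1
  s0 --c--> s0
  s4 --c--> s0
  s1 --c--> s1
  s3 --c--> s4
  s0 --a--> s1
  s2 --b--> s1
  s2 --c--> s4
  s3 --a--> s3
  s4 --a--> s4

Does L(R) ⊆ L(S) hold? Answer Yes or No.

Converting the expression R to a DFA (subset construction, then merging equivalent states) gives the minimal DFA with states {r0, r1, r2, r3}, start state r0, accepting states {r0, r1, r2} and transitions r0: a→r1, b→r2, c→r3; r1: a→r1, b→r3, c→r3; r2: a→r3, b→r3, c→r3; r3: a→r3, b→r3, c→r3.
Exploring the product automaton R × S from the start pair (r0, s0), following both machines on each input symbol, reaches 8 state pairs: (r0, s0), (r1, s1), (r2, s0), (r3, s0), (r1, s2), (r3, s1), (r3, s4), (r3, s2).
R accepts in {r0, r1, r2} and S accepts in {s0, s1, s2, s3}. The reachable pairs whose R-component is accepting are (r0, s0), (r1, s1), (r2, s0), (r1, s2); in each of them the S-component is accepting too, so the product for L(R) \ L(S) (R-component accepting, S-component rejecting) has no reachable accepting pair and the difference is empty.
Hence every string in L(R) is also in L(S).

Yes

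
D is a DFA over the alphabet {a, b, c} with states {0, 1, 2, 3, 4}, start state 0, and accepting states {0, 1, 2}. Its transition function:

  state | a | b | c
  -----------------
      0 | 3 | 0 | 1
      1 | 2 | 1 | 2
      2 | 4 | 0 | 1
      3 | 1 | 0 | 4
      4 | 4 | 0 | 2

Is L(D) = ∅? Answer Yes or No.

The empty string ε is accepted: the run 0 ends in the accepting state 0.
Since at least one string is accepted, L(D) is not empty.

No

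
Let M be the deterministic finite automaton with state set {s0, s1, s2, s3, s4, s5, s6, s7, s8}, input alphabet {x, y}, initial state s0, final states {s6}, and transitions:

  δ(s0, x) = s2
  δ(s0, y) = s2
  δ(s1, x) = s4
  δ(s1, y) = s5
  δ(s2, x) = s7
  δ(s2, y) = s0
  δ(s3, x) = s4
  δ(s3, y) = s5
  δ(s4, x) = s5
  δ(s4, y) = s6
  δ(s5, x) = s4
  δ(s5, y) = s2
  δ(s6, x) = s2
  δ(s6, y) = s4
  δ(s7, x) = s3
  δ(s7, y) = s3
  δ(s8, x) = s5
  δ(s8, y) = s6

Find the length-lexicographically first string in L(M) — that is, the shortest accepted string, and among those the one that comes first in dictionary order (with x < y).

A breadth-first search from s0 reaches an accepting state first via the path s0 → s2 → s7 → s3 → s4 → s6 on input xxxxy.
No string of length < 5 is accepted (BFS exhausts all shorter strings without reaching an accepting state), and xxxxy is the lexicographically least accepting string of length 5.

xxxxy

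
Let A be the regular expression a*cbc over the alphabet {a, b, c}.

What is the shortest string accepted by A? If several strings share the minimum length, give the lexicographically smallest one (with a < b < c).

cbc

By inspection of the expression, no string of length less than 3 matches, and cbc is the lexicographically first match of length 3.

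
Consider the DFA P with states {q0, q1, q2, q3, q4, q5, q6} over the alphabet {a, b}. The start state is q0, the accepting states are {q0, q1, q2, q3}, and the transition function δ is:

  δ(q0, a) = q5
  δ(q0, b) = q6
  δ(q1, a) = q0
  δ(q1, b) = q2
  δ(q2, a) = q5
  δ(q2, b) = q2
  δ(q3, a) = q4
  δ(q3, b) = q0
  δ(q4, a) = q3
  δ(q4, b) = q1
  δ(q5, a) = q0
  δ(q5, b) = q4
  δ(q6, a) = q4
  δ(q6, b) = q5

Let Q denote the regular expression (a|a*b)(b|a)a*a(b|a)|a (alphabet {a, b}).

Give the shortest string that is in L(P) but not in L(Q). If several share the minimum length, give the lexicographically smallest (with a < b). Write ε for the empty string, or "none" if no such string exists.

The empty string ε is accepted by P but not by Q.
Since ε is the unique shortest string, it is the required witness.

ε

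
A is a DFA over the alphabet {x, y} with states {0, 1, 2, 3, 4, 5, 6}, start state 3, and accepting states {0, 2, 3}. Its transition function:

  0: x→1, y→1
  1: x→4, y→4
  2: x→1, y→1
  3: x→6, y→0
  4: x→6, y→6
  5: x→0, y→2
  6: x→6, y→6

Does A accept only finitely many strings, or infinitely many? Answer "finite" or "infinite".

The useful states (reachable from 3 and able to reach an accepting state) are {0, 3}.
Restricted to these states the transition graph has no cycle, so every accepting path has bounded length and L is finite.

finite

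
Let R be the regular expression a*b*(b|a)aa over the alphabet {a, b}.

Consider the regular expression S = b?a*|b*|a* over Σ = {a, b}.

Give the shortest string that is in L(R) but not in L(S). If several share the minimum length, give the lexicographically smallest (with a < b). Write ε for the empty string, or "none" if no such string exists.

The string abaa is accepted by R but not by S.
No shorter string lies in the difference, and abaa is the lexicographically first length-4 string in L(R) \ L(S).

abaa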